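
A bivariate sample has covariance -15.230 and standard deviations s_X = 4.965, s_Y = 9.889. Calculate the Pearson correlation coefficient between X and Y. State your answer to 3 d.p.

r = Cov(X,Y) / (s_X · s_Y) = -15.230 / (4.965 × 9.889)
  = -15.230 / 49.0989 ≈ -0.310

-0.310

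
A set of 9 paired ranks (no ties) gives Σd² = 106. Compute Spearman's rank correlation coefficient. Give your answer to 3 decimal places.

0.117

ρ = 1 − 6Σd² / [n(n²−1)] = 1 − 6×106 / (9×80)
  = 1 − 636/720 = 1 − 0.8833 ≈ 0.117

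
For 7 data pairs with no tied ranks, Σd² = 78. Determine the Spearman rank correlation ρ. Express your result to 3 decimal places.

-0.393

ρ = 1 − 6Σd² / [n(n²−1)] = 1 − 6×78 / (7×48)
  = 1 − 468/336 = 1 − 1.3929 ≈ -0.393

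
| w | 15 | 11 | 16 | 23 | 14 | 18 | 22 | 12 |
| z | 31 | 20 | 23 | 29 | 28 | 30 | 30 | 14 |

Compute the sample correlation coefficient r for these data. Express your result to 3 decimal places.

n = 8, Σw = 131, Σz = 205, Σw² = 2279, Σz² = 5511, Σwz = 3480
nΣwz − ΣwΣz = 27840 − 26855 = 985
nΣw² − (Σw)² = 18232 − 17161 = 1071; nΣz² − (Σz)² = 44088 − 42025 = 2063
r = 985 / √(1071 × 2063) = 985 / 1486.4296 ≈ 0.663

0.663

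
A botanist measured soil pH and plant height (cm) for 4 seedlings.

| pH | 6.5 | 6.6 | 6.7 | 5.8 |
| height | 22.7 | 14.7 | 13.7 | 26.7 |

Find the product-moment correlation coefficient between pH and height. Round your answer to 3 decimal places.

-0.870

n = 4, Σx = 25.6, Σy = 77.8, Σx² = 164.34, Σy² = 1631.96, Σxy = 491.22
nΣxy − ΣxΣy = 1964.88 − 1991.68 = -26.8
nΣx² − (Σx)² = 657.36 − 655.36 = 2; nΣy² − (Σy)² = 6527.84 − 6052.84 = 475
r = -26.8 / √(2 × 475) = -26.8 / 30.8221 ≈ -0.870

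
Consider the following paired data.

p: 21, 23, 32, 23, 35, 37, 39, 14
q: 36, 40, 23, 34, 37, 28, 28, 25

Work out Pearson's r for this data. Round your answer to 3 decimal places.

-0.157

n = 8, Σp = 224, Σq = 251, Σp² = 6834, Σq² = 8143, Σpq = 6967
nΣpq − ΣpΣq = 55736 − 56224 = -488
nΣp² − (Σp)² = 54672 − 50176 = 4496; nΣq² − (Σq)² = 65144 − 63001 = 2143
r = -488 / √(4496 × 2143) = -488 / 3104.0180 ≈ -0.157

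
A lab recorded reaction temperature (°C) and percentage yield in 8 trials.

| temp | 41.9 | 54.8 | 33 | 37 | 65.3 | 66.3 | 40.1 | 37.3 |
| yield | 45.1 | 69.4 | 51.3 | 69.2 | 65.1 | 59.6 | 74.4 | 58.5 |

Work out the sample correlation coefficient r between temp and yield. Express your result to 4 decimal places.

n = 8, Σx = 375.7, Σy = 492.6, Σx² = 18875.73, Σy² = 31018.48, Σxy = 23314.11
nΣxy − ΣxΣy = 186512.88 − 185069.82 = 1443.06
nΣx² − (Σx)² = 151005.84 − 141150.49 = 9855.35; nΣy² − (Σy)² = 248147.84 − 242654.76 = 5493.08
r = 1443.06 / √(9855.35 × 5493.08) = 1443.06 / 7357.7324 ≈ 0.1961

0.1961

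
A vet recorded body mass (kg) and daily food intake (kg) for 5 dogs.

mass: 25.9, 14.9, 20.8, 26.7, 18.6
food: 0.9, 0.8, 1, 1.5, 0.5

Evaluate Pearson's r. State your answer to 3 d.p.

n = 5, Σx = 106.9, Σy = 4.7, Σx² = 2384.31, Σy² = 4.95, Σxy = 105.38
nΣxy − ΣxΣy = 526.9 − 502.43 = 24.47
nΣx² − (Σx)² = 11921.55 − 11427.61 = 493.94; nΣy² − (Σy)² = 24.75 − 22.09 = 2.66
r = 24.47 / √(493.94 × 2.66) = 24.47 / 36.2475 ≈ 0.675

0.675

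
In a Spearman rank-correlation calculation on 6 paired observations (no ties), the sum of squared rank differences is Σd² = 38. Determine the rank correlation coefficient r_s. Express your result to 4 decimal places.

-0.0857

ρ = 1 − 6Σd² / [n(n²−1)] = 1 − 6×38 / (6×35)
  = 1 − 228/210 = 1 − 1.08571 ≈ -0.0857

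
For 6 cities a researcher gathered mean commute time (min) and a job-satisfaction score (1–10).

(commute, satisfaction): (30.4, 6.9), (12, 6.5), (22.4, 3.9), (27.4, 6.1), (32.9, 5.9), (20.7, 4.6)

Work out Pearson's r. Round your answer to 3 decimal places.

n = 6, Σx = 145.8, Σy = 33.9, Σx² = 3831.58, Σy² = 198.25, Σxy = 831.59
nΣxy − ΣxΣy = 4989.54 − 4942.62 = 46.92
nΣx² − (Σx)² = 22989.48 − 21257.64 = 1731.84; nΣy² − (Σy)² = 1189.5 − 1149.21 = 40.29
r = 46.92 / √(1731.84 × 40.29) = 46.92 / 264.1512 ≈ 0.178

0.178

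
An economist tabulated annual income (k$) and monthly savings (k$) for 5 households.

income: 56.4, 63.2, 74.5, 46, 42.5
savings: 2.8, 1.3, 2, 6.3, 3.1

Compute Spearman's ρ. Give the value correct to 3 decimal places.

Rank income: 3, 4, 5, 2, 1
Rank savings: 3, 1, 2, 5, 4
d = rank(income) − rank(savings): 0, 3, 3, -3, -3; Σd² = 36
ρ = 1 − 6Σd² / [n(n²−1)] = 1 − 6×36 / (5×24) = 1 − 216/120 ≈ -0.800

-0.800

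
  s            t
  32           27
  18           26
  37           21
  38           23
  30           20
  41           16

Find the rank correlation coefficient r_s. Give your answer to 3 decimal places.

-0.486

Rank s: 3, 1, 4, 5, 2, 6
Rank t: 6, 5, 3, 4, 2, 1
d = rank(s) − rank(t): -3, -4, 1, 1, 0, 5; Σd² = 52
ρ = 1 − 6Σd² / [n(n²−1)] = 1 − 6×52 / (6×35) = 1 − 312/210 ≈ -0.486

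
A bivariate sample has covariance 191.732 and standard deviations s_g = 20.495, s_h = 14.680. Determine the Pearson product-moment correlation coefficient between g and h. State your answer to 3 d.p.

0.637

r = Cov(g,h) / (s_g · s_h) = 191.732 / (20.495 × 14.680)
  = 191.732 / 300.8666 ≈ 0.637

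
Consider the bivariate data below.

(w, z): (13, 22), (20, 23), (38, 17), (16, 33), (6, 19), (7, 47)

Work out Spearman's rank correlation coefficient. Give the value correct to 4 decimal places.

-0.2571

Rank w: 3, 5, 6, 4, 1, 2
Rank z: 3, 4, 1, 5, 2, 6
d = rank(w) − rank(z): 0, 1, 5, -1, -1, -4; Σd² = 44
ρ = 1 − 6Σd² / [n(n²−1)] = 1 − 6×44 / (6×35) = 1 − 264/210 ≈ -0.2571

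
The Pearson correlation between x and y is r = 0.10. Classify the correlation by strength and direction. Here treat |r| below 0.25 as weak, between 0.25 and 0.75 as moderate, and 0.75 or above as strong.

r = 0.10 > 0 so the relationship is positive.
|r| = 0.10, which falls in the weak range.

weak positive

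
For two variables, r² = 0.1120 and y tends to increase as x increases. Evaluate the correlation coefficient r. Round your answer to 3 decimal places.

0.335

|r| = √0.1120 = 0.335
The association is positive, so r = 0.335.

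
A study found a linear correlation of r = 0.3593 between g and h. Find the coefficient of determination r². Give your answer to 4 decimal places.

0.1291

r² = (0.3593)² = 0.1291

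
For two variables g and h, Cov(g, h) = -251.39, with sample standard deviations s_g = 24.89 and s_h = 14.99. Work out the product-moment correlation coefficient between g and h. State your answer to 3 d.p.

r = Cov(g,h) / (s_g · s_h) = -251.39 / (24.89 × 14.99)
  = -251.39 / 373.1011 ≈ -0.674

-0.674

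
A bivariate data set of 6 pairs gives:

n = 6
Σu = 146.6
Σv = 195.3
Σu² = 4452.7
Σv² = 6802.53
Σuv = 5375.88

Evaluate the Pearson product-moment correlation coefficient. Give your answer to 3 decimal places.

r = (nΣuv − ΣuΣv) / √[(nΣu² − (Σu)²)(nΣv² − (Σv)²)]
Numerator: 6×5375.88 − 146.6×195.3 = 3624.3
Denominator: √[(26716.2 − 21491.56)(40815.18 − 38142.09)] = √[5224.64 × 2673.09] = 3737.1022
r = 3624.3 / 3737.1022 ≈ 0.970

0.970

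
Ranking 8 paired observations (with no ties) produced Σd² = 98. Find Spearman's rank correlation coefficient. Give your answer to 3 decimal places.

ρ = 1 − 6Σd² / [n(n²−1)] = 1 − 6×98 / (8×63)
  = 1 − 588/504 = 1 − 1.1667 ≈ -0.167

-0.167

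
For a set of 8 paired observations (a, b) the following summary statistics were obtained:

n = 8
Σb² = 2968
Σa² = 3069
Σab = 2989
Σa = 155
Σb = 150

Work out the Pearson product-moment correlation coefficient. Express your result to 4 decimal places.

r = (nΣab − ΣaΣb) / √[(nΣa² − (Σa)²)(nΣb² − (Σb)²)]
Numerator: 8×2989 − 155×150 = 662
Denominator: √[(24552 − 24025)(23744 − 22500)] = √[527 × 1244] = 809.6839
r = 662 / 809.6839 ≈ 0.8176

0.8176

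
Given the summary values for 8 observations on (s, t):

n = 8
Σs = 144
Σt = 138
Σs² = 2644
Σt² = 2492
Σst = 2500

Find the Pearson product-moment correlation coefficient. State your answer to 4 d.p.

0.2101

r = (nΣst − ΣsΣt) / √[(nΣs² − (Σs)²)(nΣt² − (Σt)²)]
Numerator: 8×2500 − 144×138 = 128
Denominator: √[(21152 − 20736)(19936 − 19044)] = √[416 × 892] = 609.1568
r = 128 / 609.1568 ≈ 0.2101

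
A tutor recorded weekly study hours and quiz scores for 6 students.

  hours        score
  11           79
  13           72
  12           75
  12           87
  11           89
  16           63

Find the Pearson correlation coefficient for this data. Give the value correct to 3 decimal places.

n = 6, Σx = 75, Σy = 465, Σx² = 955, Σy² = 36509, Σxy = 5736
nΣxy − ΣxΣy = 34416 − 34875 = -459
nΣx² − (Σx)² = 5730 − 5625 = 105; nΣy² − (Σy)² = 219054 − 216225 = 2829
r = -459 / √(105 × 2829) = -459 / 545.0183 ≈ -0.842

-0.842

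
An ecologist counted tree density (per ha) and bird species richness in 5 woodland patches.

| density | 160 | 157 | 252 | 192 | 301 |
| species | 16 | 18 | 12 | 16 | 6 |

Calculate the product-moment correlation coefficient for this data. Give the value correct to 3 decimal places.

-0.967

n = 5, Σx = 1062, Σy = 68, Σx² = 241218, Σy² = 1016, Σxy = 13288
nΣxy − ΣxΣy = 66440 − 72216 = -5776
nΣx² − (Σx)² = 1206090 − 1127844 = 78246; nΣy² − (Σy)² = 5080 − 4624 = 456
r = -5776 / √(78246 × 456) = -5776 / 5973.2885 ≈ -0.967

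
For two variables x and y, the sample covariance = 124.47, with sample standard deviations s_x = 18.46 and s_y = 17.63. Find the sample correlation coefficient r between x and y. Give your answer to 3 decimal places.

r = Cov(x,y) / (s_x · s_y) = 124.47 / (18.46 × 17.63)
  = 124.47 / 325.4498 ≈ 0.382

0.382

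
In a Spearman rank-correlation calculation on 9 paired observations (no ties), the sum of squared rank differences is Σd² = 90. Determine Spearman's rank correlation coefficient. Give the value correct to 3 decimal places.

0.250

ρ = 1 − 6Σd² / [n(n²−1)] = 1 − 6×90 / (9×80)
  = 1 − 540/720 = 1 − 0.7500 ≈ 0.250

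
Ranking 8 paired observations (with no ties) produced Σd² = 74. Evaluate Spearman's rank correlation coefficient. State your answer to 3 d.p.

0.119

ρ = 1 − 6Σd² / [n(n²−1)] = 1 − 6×74 / (8×63)
  = 1 − 444/504 = 1 − 0.8810 ≈ 0.119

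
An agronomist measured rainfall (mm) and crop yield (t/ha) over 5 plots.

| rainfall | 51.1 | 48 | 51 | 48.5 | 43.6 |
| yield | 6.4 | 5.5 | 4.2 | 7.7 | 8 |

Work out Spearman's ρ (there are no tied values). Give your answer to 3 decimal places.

-0.500

Rank rainfall: 5, 2, 4, 3, 1
Rank yield: 3, 2, 1, 4, 5
d = rank(rainfall) − rank(yield): 2, 0, 3, -1, -4; Σd² = 30
ρ = 1 − 6Σd² / [n(n²−1)] = 1 − 6×30 / (5×24) = 1 − 180/120 ≈ -0.500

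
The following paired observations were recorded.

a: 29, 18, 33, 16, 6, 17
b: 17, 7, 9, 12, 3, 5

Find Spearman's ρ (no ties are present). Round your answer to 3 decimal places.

Rank a: 5, 4, 6, 2, 1, 3
Rank b: 6, 3, 4, 5, 1, 2
d = rank(a) − rank(b): -1, 1, 2, -3, 0, 1; Σd² = 16
ρ = 1 − 6Σd² / [n(n²−1)] = 1 − 6×16 / (6×35) = 1 − 96/210 ≈ 0.543

0.543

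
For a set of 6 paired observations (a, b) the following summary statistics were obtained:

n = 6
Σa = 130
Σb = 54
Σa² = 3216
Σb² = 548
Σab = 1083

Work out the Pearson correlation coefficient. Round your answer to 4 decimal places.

-0.5529

r = (nΣab − ΣaΣb) / √[(nΣa² − (Σa)²)(nΣb² − (Σb)²)]
Numerator: 6×1083 − 130×54 = -522
Denominator: √[(19296 − 16900)(3288 − 2916)] = √[2396 × 372] = 944.0932
r = -522 / 944.0932 ≈ -0.5529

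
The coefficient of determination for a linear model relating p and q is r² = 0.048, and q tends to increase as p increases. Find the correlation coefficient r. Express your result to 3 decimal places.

|r| = √0.048 = 0.219
The association is positive, so r = 0.219.

0.219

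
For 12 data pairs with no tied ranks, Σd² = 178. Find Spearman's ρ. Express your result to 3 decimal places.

ρ = 1 − 6Σd² / [n(n²−1)] = 1 − 6×178 / (12×143)
  = 1 − 1068/1716 = 1 − 0.6224 ≈ 0.378

0.378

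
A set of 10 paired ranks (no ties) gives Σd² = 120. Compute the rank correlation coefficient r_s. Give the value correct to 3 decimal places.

0.273

ρ = 1 − 6Σd² / [n(n²−1)] = 1 − 6×120 / (10×99)
  = 1 − 720/990 = 1 − 0.7273 ≈ 0.273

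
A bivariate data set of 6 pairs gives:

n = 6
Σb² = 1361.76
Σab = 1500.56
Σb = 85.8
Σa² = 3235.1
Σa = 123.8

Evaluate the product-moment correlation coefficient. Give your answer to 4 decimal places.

-0.8905

r = (nΣab − ΣaΣb) / √[(nΣa² − (Σa)²)(nΣb² − (Σb)²)]
Numerator: 6×1500.56 − 123.8×85.8 = -1618.68
Denominator: √[(19410.6 − 15326.44)(8170.56 − 7361.64)] = √[4084.16 × 808.92] = 1817.6245
r = -1618.68 / 1817.6245 ≈ -0.8905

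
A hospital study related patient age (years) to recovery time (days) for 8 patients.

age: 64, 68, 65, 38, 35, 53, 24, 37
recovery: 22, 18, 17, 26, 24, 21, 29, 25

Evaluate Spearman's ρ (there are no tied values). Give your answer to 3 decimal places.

-0.857

Rank age: 6, 8, 7, 4, 2, 5, 1, 3
Rank recovery: 4, 2, 1, 7, 5, 3, 8, 6
d = rank(age) − rank(recovery): 2, 6, 6, -3, -3, 2, -7, -3; Σd² = 156
ρ = 1 − 6Σd² / [n(n²−1)] = 1 − 6×156 / (8×63) = 1 − 936/504 ≈ -0.857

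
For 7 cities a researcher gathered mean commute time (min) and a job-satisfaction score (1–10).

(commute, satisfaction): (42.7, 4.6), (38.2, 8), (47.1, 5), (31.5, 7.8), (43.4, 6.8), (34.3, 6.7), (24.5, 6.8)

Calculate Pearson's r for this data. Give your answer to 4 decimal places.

n = 7, Σx = 261.7, Σy = 45.7, Σx² = 10153.49, Σy² = 308.37, Σxy = 1674.75
nΣxy − ΣxΣy = 11723.25 − 11959.69 = -236.44
nΣx² − (Σx)² = 71074.43 − 68486.89 = 2587.54; nΣy² − (Σy)² = 2158.59 − 2088.49 = 70.1
r = -236.44 / √(2587.54 × 70.1) = -236.44 / 425.8950 ≈ -0.5552

-0.5552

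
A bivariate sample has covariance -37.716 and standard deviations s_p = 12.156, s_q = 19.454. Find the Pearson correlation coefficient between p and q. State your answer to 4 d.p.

-0.1595

r = Cov(p,q) / (s_p · s_q) = -37.716 / (12.156 × 19.454)
  = -37.716 / 236.4828 ≈ -0.1595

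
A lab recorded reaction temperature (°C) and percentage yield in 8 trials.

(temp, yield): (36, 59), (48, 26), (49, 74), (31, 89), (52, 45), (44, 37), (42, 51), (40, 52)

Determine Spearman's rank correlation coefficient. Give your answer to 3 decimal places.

Rank temp: 2, 6, 7, 1, 8, 5, 4, 3
Rank yield: 6, 1, 7, 8, 3, 2, 4, 5
d = rank(temp) − rank(yield): -4, 5, 0, -7, 5, 3, 0, -2; Σd² = 128
ρ = 1 − 6Σd² / [n(n²−1)] = 1 − 6×128 / (8×63) = 1 − 768/504 ≈ -0.524

-0.524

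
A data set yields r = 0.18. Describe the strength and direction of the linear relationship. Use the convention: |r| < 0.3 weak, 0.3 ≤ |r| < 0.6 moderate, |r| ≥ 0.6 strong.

weak positive

r = 0.18 > 0 so the relationship is positive.
|r| = 0.18, which falls in the weak range.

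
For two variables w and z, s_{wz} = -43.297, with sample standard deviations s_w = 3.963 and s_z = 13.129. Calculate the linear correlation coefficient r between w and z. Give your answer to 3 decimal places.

-0.832

r = Cov(w,z) / (s_w · s_z) = -43.297 / (3.963 × 13.129)
  = -43.297 / 52.0302 ≈ -0.832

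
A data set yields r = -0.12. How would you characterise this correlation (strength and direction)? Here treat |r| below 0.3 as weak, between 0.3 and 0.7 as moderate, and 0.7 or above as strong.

r = -0.12 < 0 so the relationship is negative.
|r| = 0.12, which falls in the weak range.

weak negative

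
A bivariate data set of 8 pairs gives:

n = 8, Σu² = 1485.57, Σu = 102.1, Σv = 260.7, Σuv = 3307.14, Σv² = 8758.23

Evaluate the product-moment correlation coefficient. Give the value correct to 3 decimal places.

-0.092

r = (nΣuv − ΣuΣv) / √[(nΣu² − (Σu)²)(nΣv² − (Σv)²)]
Numerator: 8×3307.14 − 102.1×260.7 = -160.35
Denominator: √[(11884.56 − 10424.41)(70065.84 − 67964.49)] = √[1460.15 × 2101.35] = 1751.6524
r = -160.35 / 1751.6524 ≈ -0.092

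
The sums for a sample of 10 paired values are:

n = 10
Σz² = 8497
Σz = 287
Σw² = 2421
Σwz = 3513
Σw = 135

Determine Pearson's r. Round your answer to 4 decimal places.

r = (nΣwz − ΣwΣz) / √[(nΣw² − (Σw)²)(nΣz² − (Σz)²)]
Numerator: 10×3513 − 135×287 = -3615
Denominator: √[(24210 − 18225)(84970 − 82369)] = √[5985 × 2601] = 3945.5019
r = -3615 / 3945.5019 ≈ -0.9162

-0.9162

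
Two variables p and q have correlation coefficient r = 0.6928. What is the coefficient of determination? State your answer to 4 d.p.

r² = (0.6928)² = 0.4800

0.4800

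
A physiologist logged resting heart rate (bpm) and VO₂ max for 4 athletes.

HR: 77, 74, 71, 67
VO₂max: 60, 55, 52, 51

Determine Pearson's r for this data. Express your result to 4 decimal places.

0.9364

n = 4, Σx = 289, Σy = 218, Σx² = 20935, Σy² = 11930, Σxy = 15799
nΣxy − ΣxΣy = 63196 − 63002 = 194
nΣx² − (Σx)² = 83740 − 83521 = 219; nΣy² − (Σy)² = 47720 − 47524 = 196
r = 194 / √(219 × 196) = 194 / 207.1811 ≈ 0.9364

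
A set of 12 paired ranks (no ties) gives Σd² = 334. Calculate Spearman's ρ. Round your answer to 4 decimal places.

ρ = 1 − 6Σd² / [n(n²−1)] = 1 − 6×334 / (12×143)
  = 1 − 2004/1716 = 1 − 1.16783 ≈ -0.1678

-0.1678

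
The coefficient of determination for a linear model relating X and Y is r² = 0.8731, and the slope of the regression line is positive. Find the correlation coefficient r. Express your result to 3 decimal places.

0.934

|r| = √0.8731 = 0.934
The association is positive, so r = 0.934.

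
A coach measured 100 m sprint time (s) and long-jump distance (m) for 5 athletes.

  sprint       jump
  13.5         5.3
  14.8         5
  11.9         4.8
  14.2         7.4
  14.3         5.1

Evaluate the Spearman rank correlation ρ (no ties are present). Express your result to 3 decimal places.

Rank sprint: 2, 5, 1, 3, 4
Rank jump: 4, 2, 1, 5, 3
d = rank(sprint) − rank(jump): -2, 3, 0, -2, 1; Σd² = 18
ρ = 1 − 6Σd² / [n(n²−1)] = 1 − 6×18 / (5×24) = 1 − 108/120 ≈ 0.100

0.100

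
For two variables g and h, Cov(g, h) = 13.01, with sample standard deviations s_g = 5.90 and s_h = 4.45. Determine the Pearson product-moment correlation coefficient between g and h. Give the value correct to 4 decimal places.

r = Cov(g,h) / (s_g · s_h) = 13.01 / (5.90 × 4.45)
  = 13.01 / 26.2550 ≈ 0.4955

0.4955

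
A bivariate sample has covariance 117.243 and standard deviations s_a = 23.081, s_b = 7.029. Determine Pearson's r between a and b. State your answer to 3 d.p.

0.723

r = Cov(a,b) / (s_a · s_b) = 117.243 / (23.081 × 7.029)
  = 117.243 / 162.2363 ≈ 0.723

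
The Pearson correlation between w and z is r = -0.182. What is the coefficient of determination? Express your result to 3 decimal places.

r² = (-0.182)² = 0.033

0.033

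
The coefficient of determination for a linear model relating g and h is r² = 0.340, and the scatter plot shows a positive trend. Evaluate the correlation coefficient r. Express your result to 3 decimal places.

0.583

|r| = √0.340 = 0.583
The association is positive, so r = 0.583.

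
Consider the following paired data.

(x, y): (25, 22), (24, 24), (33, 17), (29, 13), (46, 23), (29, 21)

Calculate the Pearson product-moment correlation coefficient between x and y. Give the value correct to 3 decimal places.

0.065

n = 6, Σx = 186, Σy = 120, Σx² = 6088, Σy² = 2488, Σxy = 3731
nΣxy − ΣxΣy = 22386 − 22320 = 66
nΣx² − (Σx)² = 36528 − 34596 = 1932; nΣy² − (Σy)² = 14928 − 14400 = 528
r = 66 / √(1932 × 528) = 66 / 1009.9980 ≈ 0.065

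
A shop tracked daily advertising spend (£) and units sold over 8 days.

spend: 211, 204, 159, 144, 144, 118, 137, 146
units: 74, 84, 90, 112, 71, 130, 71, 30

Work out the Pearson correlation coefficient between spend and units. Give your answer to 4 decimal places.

n = 8, Σx = 1263, Σy = 662, Σx² = 206899, Σy² = 61058, Σxy = 102859
nΣxy − ΣxΣy = 822872 − 836106 = -13234
nΣx² − (Σx)² = 1655192 − 1595169 = 60023; nΣy² − (Σy)² = 488464 − 438244 = 50220
r = -13234 / √(60023 × 50220) = -13234 / 54903.1425 ≈ -0.2410

-0.2410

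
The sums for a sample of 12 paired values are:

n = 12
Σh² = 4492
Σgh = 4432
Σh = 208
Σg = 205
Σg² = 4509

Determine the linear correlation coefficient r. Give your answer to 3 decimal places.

r = (nΣgh − ΣgΣh) / √[(nΣg² − (Σg)²)(nΣh² − (Σh)²)]
Numerator: 12×4432 − 205×208 = 10544
Denominator: √[(54108 − 42025)(53904 − 43264)] = √[12083 × 10640] = 11338.5678
r = 10544 / 11338.5678 ≈ 0.930

0.930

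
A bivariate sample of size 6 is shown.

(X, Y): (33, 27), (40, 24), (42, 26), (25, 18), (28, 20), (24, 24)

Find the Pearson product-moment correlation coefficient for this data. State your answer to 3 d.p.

n = 6, ΣX = 192, ΣY = 139, ΣX² = 6438, ΣY² = 3281, ΣXY = 4529
nΣXY − ΣXΣY = 27174 − 26688 = 486
nΣX² − (ΣX)² = 38628 − 36864 = 1764; nΣY² − (ΣY)² = 19686 − 19321 = 365
r = 486 / √(1764 × 365) = 486 / 802.4089 ≈ 0.606

0.606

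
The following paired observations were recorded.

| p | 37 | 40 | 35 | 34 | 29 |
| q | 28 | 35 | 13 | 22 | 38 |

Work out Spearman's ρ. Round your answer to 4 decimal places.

-0.1000

Rank p: 4, 5, 3, 2, 1
Rank q: 3, 4, 1, 2, 5
d = rank(p) − rank(q): 1, 1, 2, 0, -4; Σd² = 22
ρ = 1 − 6Σd² / [n(n²−1)] = 1 − 6×22 / (5×24) = 1 − 132/120 ≈ -0.1000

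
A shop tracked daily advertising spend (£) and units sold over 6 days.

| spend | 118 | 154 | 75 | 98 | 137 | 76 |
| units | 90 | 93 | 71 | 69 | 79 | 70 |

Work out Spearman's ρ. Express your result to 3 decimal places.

0.714

Rank spend: 4, 6, 1, 3, 5, 2
Rank units: 5, 6, 3, 1, 4, 2
d = rank(spend) − rank(units): -1, 0, -2, 2, 1, 0; Σd² = 10
ρ = 1 − 6Σd² / [n(n²−1)] = 1 − 6×10 / (6×35) = 1 − 60/210 ≈ 0.714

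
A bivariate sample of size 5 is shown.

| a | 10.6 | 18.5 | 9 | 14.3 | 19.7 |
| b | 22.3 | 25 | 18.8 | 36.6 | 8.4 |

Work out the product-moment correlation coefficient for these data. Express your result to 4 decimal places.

-0.2348

n = 5, Σa = 72.1, Σb = 111.1, Σa² = 1128.19, Σb² = 2885.85, Σab = 1556.94
nΣab − ΣaΣb = 7784.7 − 8010.31 = -225.61
nΣa² − (Σa)² = 5640.95 − 5198.41 = 442.54; nΣb² − (Σb)² = 14429.25 − 12343.21 = 2086.04
r = -225.61 / √(442.54 × 2086.04) = -225.61 / 960.8101 ≈ -0.2348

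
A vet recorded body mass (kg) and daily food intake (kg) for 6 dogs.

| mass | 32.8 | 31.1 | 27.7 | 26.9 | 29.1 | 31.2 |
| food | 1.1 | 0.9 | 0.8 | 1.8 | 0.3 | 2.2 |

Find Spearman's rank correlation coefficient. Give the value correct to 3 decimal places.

Rank mass: 6, 4, 2, 1, 3, 5
Rank food: 4, 3, 2, 5, 1, 6
d = rank(mass) − rank(food): 2, 1, 0, -4, 2, -1; Σd² = 26
ρ = 1 − 6Σd² / [n(n²−1)] = 1 − 6×26 / (6×35) = 1 − 156/210 ≈ 0.257

0.257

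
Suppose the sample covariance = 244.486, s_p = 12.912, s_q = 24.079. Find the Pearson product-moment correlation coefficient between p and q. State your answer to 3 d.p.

r = Cov(p,q) / (s_p · s_q) = 244.486 / (12.912 × 24.079)
  = 244.486 / 310.9080 ≈ 0.786

0.786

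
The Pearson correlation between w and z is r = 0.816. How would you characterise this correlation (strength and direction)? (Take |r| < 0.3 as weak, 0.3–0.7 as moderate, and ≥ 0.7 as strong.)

r = 0.816 > 0 so the relationship is positive.
|r| = 0.816, which falls in the strong range.

strong positive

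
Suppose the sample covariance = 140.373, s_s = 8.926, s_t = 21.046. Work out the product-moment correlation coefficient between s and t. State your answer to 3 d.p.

r = Cov(s,t) / (s_s · s_t) = 140.373 / (8.926 × 21.046)
  = 140.373 / 187.8566 ≈ 0.747

0.747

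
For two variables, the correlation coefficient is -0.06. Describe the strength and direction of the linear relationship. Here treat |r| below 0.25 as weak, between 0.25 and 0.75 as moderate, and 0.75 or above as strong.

weak negative

r = -0.06 < 0 so the relationship is negative.
|r| = 0.06, which falls in the weak range.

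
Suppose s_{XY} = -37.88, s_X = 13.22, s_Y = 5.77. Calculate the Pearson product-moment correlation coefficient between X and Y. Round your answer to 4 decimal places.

r = Cov(X,Y) / (s_X · s_Y) = -37.88 / (13.22 × 5.77)
  = -37.88 / 76.2794 ≈ -0.4966

-0.4966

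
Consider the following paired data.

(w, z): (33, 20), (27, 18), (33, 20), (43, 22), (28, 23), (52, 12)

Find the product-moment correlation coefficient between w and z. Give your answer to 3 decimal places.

-0.633

n = 6, Σw = 216, Σz = 115, Σw² = 8244, Σz² = 2281, Σwz = 4020
nΣwz − ΣwΣz = 24120 − 24840 = -720
nΣw² − (Σw)² = 49464 − 46656 = 2808; nΣz² − (Σz)² = 13686 − 13225 = 461
r = -720 / √(2808 × 461) = -720 / 1137.7557 ≈ -0.633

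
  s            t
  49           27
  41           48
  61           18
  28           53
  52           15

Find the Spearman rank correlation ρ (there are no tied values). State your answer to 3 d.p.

-0.900

Rank s: 3, 2, 5, 1, 4
Rank t: 3, 4, 2, 5, 1
d = rank(s) − rank(t): 0, -2, 3, -4, 3; Σd² = 38
ρ = 1 − 6Σd² / [n(n²−1)] = 1 − 6×38 / (5×24) = 1 − 228/120 ≈ -0.900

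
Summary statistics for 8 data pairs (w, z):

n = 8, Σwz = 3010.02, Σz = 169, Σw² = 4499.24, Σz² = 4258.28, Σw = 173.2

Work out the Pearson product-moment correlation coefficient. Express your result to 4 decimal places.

-0.9035

r = (nΣwz − ΣwΣz) / √[(nΣw² − (Σw)²)(nΣz² − (Σz)²)]
Numerator: 8×3010.02 − 173.2×169 = -5190.64
Denominator: √[(35993.92 − 29998.24)(34066.24 − 28561)] = √[5995.68 × 5505.24] = 5745.2291
r = -5190.64 / 5745.2291 ≈ -0.9035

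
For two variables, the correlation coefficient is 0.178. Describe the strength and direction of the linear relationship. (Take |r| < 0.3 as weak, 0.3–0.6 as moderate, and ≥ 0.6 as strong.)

r = 0.178 > 0 so the relationship is positive.
|r| = 0.178, which falls in the weak range.

weak positive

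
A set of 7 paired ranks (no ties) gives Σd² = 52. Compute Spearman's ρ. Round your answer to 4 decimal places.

ρ = 1 − 6Σd² / [n(n²−1)] = 1 − 6×52 / (7×48)
  = 1 − 312/336 = 1 − 0.92857 ≈ 0.0714

0.0714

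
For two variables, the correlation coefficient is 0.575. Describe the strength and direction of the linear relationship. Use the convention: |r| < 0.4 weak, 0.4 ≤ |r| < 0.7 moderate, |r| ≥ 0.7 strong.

r = 0.575 > 0 so the relationship is positive.
|r| = 0.575, which falls in the moderate range.

moderate positive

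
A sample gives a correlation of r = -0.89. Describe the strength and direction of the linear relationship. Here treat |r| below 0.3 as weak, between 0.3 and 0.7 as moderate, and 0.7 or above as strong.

r = -0.89 < 0 so the relationship is negative.
|r| = 0.89, which falls in the strong range.

strong negative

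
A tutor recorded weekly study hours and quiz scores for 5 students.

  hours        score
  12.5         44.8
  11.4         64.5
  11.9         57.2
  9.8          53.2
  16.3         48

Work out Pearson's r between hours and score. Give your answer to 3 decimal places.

-0.460

n = 5, Σx = 61.9, Σy = 267.7, Σx² = 789.55, Σy² = 14573.37, Σxy = 3279.74
nΣxy − ΣxΣy = 16398.7 − 16570.63 = -171.93
nΣx² − (Σx)² = 3947.75 − 3831.61 = 116.14; nΣy² − (Σy)² = 72866.85 − 71663.29 = 1203.56
r = -171.93 / √(116.14 × 1203.56) = -171.93 / 373.8736 ≈ -0.460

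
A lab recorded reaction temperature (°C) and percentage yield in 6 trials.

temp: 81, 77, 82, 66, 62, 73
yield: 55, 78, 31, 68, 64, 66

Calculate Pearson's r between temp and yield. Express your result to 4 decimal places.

-0.5032

n = 6, Σx = 441, Σy = 362, Σx² = 32743, Σy² = 23146, Σxy = 26277
nΣxy − ΣxΣy = 157662 − 159642 = -1980
nΣx² − (Σx)² = 196458 − 194481 = 1977; nΣy² − (Σy)² = 138876 − 131044 = 7832
r = -1980 / √(1977 × 7832) = -1980 / 3934.9541 ≈ -0.5032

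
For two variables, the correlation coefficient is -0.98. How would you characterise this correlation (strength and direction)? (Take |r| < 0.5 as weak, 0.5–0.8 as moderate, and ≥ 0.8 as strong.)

strong negative

r = -0.98 < 0 so the relationship is negative.
|r| = 0.98, which falls in the strong range.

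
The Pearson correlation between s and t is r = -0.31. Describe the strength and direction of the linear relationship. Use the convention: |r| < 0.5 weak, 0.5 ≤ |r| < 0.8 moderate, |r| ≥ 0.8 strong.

r = -0.31 < 0 so the relationship is negative.
|r| = 0.31, which falls in the weak range.

weak negative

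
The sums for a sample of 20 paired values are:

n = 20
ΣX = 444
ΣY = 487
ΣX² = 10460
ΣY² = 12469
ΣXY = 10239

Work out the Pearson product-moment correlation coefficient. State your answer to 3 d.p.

-0.943

r = (nΣXY − ΣXΣY) / √[(nΣX² − (ΣX)²)(nΣY² − (ΣY)²)]
Numerator: 20×10239 − 444×487 = -11448
Denominator: √[(209200 − 197136)(249380 − 237169)] = √[12064 × 12211] = 12137.2775
r = -11448 / 12137.2775 ≈ -0.943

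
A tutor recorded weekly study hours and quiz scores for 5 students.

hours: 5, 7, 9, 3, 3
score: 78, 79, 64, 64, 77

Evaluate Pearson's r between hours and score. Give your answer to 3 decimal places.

-0.159

n = 5, Σx = 27, Σy = 362, Σx² = 173, Σy² = 26446, Σxy = 1942
nΣxy − ΣxΣy = 9710 − 9774 = -64
nΣx² − (Σx)² = 865 − 729 = 136; nΣy² − (Σy)² = 132230 − 131044 = 1186
r = -64 / √(136 × 1186) = -64 / 401.6167 ≈ -0.159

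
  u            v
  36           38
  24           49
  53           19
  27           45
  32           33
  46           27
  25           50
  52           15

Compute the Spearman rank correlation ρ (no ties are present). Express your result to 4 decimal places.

Rank u: 5, 1, 8, 3, 4, 6, 2, 7
Rank v: 5, 7, 2, 6, 4, 3, 8, 1
d = rank(u) − rank(v): 0, -6, 6, -3, 0, 3, -6, 6; Σd² = 162
ρ = 1 − 6Σd² / [n(n²−1)] = 1 − 6×162 / (8×63) = 1 − 972/504 ≈ -0.9286

-0.9286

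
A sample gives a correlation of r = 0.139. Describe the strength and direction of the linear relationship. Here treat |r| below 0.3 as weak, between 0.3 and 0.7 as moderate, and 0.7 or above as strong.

r = 0.139 > 0 so the relationship is positive.
|r| = 0.139, which falls in the weak range.

weak positive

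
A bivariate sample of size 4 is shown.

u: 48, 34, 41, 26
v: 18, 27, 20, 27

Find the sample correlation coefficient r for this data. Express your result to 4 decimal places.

n = 4, Σu = 149, Σv = 92, Σu² = 5817, Σv² = 2182, Σuv = 3304
nΣuv − ΣuΣv = 13216 − 13708 = -492
nΣu² − (Σu)² = 23268 − 22201 = 1067; nΣv² − (Σv)² = 8728 − 8464 = 264
r = -492 / √(1067 × 264) = -492 / 530.7429 ≈ -0.9270

-0.9270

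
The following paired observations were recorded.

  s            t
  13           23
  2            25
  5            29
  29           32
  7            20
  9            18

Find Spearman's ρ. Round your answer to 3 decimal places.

Rank s: 5, 1, 2, 6, 3, 4
Rank t: 3, 4, 5, 6, 2, 1
d = rank(s) − rank(t): 2, -3, -3, 0, 1, 3; Σd² = 32
ρ = 1 − 6Σd² / [n(n²−1)] = 1 − 6×32 / (6×35) = 1 − 192/210 ≈ 0.086

0.086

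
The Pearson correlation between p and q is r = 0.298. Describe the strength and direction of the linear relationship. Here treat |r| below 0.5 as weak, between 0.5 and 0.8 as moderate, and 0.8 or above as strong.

r = 0.298 > 0 so the relationship is positive.
|r| = 0.298, which falls in the weak range.

weak positive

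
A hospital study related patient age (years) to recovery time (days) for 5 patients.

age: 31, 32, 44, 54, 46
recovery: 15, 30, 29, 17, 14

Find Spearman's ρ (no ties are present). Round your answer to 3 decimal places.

Rank age: 1, 2, 3, 5, 4
Rank recovery: 2, 5, 4, 3, 1
d = rank(age) − rank(recovery): -1, -3, -1, 2, 3; Σd² = 24
ρ = 1 − 6Σd² / [n(n²−1)] = 1 − 6×24 / (5×24) = 1 − 144/120 ≈ -0.200

-0.200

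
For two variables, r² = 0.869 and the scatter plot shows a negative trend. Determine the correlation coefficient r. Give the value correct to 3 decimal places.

-0.932

|r| = √0.869 = 0.932
The association is negative, so r = −0.932.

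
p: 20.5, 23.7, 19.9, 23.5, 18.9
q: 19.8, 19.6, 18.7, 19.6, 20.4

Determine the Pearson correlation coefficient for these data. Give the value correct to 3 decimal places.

-0.154

n = 5, Σp = 106.5, Σq = 98.1, Σp² = 2287.41, Σq² = 1926.21, Σpq = 2088.71
nΣpq − ΣpΣq = 10443.55 − 10447.65 = -4.1
nΣp² − (Σp)² = 11437.05 − 11342.25 = 94.8; nΣq² − (Σq)² = 9631.05 − 9623.61 = 7.44
r = -4.1 / √(94.8 × 7.44) = -4.1 / 26.5577 ≈ -0.154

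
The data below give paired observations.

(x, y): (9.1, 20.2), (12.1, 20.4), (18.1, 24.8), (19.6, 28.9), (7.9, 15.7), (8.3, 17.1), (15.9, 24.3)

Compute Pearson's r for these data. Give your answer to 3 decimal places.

0.960

n = 7, Σx = 91, Σy = 151.4, Σx² = 1325.1, Σy² = 3403.84, Σxy = 2098.31
nΣxy − ΣxΣy = 14688.17 − 13777.4 = 910.77
nΣx² − (Σx)² = 9275.7 − 8281 = 994.7; nΣy² − (Σy)² = 23826.88 − 22921.96 = 904.92
r = 910.77 / √(994.7 × 904.92) = 910.77 / 948.7486 ≈ 0.960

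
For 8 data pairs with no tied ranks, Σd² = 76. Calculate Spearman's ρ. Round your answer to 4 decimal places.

0.0952

ρ = 1 − 6Σd² / [n(n²−1)] = 1 − 6×76 / (8×63)
  = 1 − 456/504 = 1 − 0.90476 ≈ 0.0952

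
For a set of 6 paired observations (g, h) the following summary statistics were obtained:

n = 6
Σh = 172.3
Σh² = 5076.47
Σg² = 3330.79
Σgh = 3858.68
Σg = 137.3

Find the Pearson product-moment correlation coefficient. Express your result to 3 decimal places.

r = (nΣgh − ΣgΣh) / √[(nΣg² − (Σg)²)(nΣh² − (Σh)²)]
Numerator: 6×3858.68 − 137.3×172.3 = -504.71
Denominator: √[(19984.74 − 18851.29)(30458.82 − 29687.29)] = √[1133.45 × 771.53] = 935.1421
r = -504.71 / 935.1421 ≈ -0.540

-0.540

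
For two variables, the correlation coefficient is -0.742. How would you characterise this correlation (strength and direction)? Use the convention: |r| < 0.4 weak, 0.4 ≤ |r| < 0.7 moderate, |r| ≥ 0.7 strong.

strong negative

r = -0.742 < 0 so the relationship is negative.
|r| = 0.742, which falls in the strong range.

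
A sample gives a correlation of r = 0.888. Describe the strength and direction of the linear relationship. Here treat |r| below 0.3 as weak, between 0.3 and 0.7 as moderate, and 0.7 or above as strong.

strong positive

r = 0.888 > 0 so the relationship is positive.
|r| = 0.888, which falls in the strong range.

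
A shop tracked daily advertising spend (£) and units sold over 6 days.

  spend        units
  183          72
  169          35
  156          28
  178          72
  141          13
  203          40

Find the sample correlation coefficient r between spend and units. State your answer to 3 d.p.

0.614

n = 6, Σx = 1030, Σy = 260, Σx² = 179160, Σy² = 14146, Σxy = 46228
nΣxy − ΣxΣy = 277368 − 267800 = 9568
nΣx² − (Σx)² = 1074960 − 1060900 = 14060; nΣy² − (Σy)² = 84876 − 67600 = 17276
r = 9568 / √(14060 × 17276) = 9568 / 15585.2674 ≈ 0.614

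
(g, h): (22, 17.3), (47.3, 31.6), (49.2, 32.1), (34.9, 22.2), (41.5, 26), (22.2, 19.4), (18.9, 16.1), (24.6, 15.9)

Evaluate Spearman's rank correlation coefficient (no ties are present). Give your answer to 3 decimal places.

0.857

Rank g: 2, 7, 8, 5, 6, 3, 1, 4
Rank h: 3, 7, 8, 5, 6, 4, 2, 1
d = rank(g) − rank(h): -1, 0, 0, 0, 0, -1, -1, 3; Σd² = 12
ρ = 1 − 6Σd² / [n(n²−1)] = 1 − 6×12 / (8×63) = 1 − 72/504 ≈ 0.857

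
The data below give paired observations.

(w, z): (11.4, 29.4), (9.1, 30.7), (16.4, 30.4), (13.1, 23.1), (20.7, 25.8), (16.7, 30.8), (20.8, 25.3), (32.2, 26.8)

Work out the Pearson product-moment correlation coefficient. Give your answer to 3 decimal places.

n = 8, Σw = 140.4, Σz = 222.3, Σw² = 2830.2, Σz² = 6237.23, Σwz = 3853.32
nΣwz − ΣwΣz = 30826.56 − 31210.92 = -384.36
nΣw² − (Σw)² = 22641.6 − 19712.16 = 2929.44; nΣz² − (Σz)² = 49897.84 − 49417.29 = 480.55
r = -384.36 / √(2929.44 × 480.55) = -384.36 / 1186.4832 ≈ -0.324

-0.324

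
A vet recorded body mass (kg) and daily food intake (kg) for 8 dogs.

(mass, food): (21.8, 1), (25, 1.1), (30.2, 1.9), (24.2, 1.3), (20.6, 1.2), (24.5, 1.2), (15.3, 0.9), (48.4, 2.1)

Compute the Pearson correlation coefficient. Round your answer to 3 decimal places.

n = 8, Σx = 210, Σy = 10.7, Σx² = 6199.18, Σy² = 15.61, Σxy = 307.67
nΣxy − ΣxΣy = 2461.36 − 2247 = 214.36
nΣx² − (Σx)² = 49593.44 − 44100 = 5493.44; nΣy² − (Σy)² = 124.88 − 114.49 = 10.39
r = 214.36 / √(5493.44 × 10.39) = 214.36 / 238.9076 ≈ 0.897

0.897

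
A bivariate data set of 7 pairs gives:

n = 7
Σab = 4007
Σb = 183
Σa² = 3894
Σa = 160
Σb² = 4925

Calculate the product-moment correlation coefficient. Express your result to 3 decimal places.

r = (nΣab − ΣaΣb) / √[(nΣa² − (Σa)²)(nΣb² − (Σb)²)]
Numerator: 7×4007 − 160×183 = -1231
Denominator: √[(27258 − 25600)(34475 − 33489)] = √[1658 × 986] = 1278.5883
r = -1231 / 1278.5883 ≈ -0.963

-0.963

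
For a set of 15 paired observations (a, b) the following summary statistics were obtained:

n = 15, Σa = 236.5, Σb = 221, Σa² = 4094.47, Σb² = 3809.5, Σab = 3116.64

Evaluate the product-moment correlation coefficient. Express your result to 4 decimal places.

-0.8176

r = (nΣab − ΣaΣb) / √[(nΣa² − (Σa)²)(nΣb² − (Σb)²)]
Numerator: 15×3116.64 − 236.5×221 = -5516.9
Denominator: √[(61417.05 − 55932.25)(57142.5 − 48841)] = √[5484.8 × 8301.5] = 6747.7453
r = -5516.9 / 6747.7453 ≈ -0.8176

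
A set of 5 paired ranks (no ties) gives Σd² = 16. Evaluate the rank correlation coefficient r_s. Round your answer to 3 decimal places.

0.200

ρ = 1 − 6Σd² / [n(n²−1)] = 1 − 6×16 / (5×24)
  = 1 − 96/120 = 1 − 0.8000 ≈ 0.200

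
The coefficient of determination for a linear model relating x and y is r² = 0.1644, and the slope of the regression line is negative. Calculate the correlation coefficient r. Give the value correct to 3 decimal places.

-0.405

|r| = √0.1644 = 0.405
The association is negative, so r = −0.405.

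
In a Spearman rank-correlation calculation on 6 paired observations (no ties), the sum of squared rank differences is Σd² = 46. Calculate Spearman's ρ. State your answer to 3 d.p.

-0.314

ρ = 1 − 6Σd² / [n(n²−1)] = 1 − 6×46 / (6×35)
  = 1 − 276/210 = 1 − 1.3143 ≈ -0.314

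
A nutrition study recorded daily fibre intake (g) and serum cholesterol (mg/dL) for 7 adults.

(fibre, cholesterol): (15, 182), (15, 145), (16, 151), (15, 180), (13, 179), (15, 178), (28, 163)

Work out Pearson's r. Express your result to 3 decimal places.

n = 7, Σx = 117, Σy = 1178, Σx² = 2109, Σy² = 199644, Σxy = 19582
nΣxy − ΣxΣy = 137074 − 137826 = -752
nΣx² − (Σx)² = 14763 − 13689 = 1074; nΣy² − (Σy)² = 1397508 − 1387684 = 9824
r = -752 / √(1074 × 9824) = -752 / 3248.2266 ≈ -0.232

-0.232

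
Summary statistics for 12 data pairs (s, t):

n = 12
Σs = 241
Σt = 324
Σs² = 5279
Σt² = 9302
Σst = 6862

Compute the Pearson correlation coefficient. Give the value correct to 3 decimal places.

r = (nΣst − ΣsΣt) / √[(nΣs² − (Σs)²)(nΣt² − (Σt)²)]
Numerator: 12×6862 − 241×324 = 4260
Denominator: √[(63348 − 58081)(111624 − 104976)] = √[5267 × 6648] = 5917.3487
r = 4260 / 5917.3487 ≈ 0.720

0.720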